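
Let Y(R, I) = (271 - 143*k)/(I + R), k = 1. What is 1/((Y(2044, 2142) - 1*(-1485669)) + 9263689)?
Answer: 2093/22498406358 ≈ 9.3029e-8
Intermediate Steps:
Y(R, I) = 128/(I + R) (Y(R, I) = (271 - 143*1)/(I + R) = (271 - 143)/(I + R) = 128/(I + R))
1/((Y(2044, 2142) - 1*(-1485669)) + 9263689) = 1/((128/(2142 + 2044) - 1*(-1485669)) + 9263689) = 1/((128/4186 + 1485669) + 9263689) = 1/((128*(1/4186) + 1485669) + 9263689) = 1/((64/2093 + 1485669) + 9263689) = 1/(3109505281/2093 + 9263689) = 1/(22498406358/2093) = 2093/22498406358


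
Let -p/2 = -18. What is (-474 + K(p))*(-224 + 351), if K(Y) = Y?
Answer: -55626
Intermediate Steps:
p = 36 (p = -2*(-18) = 36)
(-474 + K(p))*(-224 + 351) = (-474 + 36)*(-224 + 351) = -438*127 = -55626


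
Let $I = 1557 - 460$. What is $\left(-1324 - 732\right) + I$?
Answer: $-959$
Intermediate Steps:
$I = 1097$ ($I = 1557 - 460 = 1097$)
$\left(-1324 - 732\right) + I = \left(-1324 - 732\right) + 1097 = -2056 + 1097 = -959$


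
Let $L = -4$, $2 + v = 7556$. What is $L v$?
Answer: $-30216$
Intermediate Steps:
$v = 7554$ ($v = -2 + 7556 = 7554$)
$L v = \left(-4\right) 7554 = -30216$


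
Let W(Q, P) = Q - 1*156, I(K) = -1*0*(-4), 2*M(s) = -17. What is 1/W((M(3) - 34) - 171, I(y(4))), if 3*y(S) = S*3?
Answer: -2/739 ≈ -0.0027064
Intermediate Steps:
M(s) = -17/2 (M(s) = (½)*(-17) = -17/2)
y(S) = S (y(S) = (S*3)/3 = (3*S)/3 = S)
I(K) = 0 (I(K) = 0*(-4) = 0)
W(Q, P) = -156 + Q (W(Q, P) = Q - 156 = -156 + Q)
1/W((M(3) - 34) - 171, I(y(4))) = 1/(-156 + ((-17/2 - 34) - 171)) = 1/(-156 + (-85/2 - 171)) = 1/(-156 - 427/2) = 1/(-739/2) = -2/739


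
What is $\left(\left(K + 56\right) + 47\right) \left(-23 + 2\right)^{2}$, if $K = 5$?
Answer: $47628$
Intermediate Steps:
$\left(\left(K + 56\right) + 47\right) \left(-23 + 2\right)^{2} = \left(\left(5 + 56\right) + 47\right) \left(-23 + 2\right)^{2} = \left(61 + 47\right) \left(-21\right)^{2} = 108 \cdot 441 = 47628$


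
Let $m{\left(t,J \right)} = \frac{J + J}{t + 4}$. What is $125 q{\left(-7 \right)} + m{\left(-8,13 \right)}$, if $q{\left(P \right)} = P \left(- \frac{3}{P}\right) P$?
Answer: $\frac{5237}{2} \approx 2618.5$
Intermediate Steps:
$m{\left(t,J \right)} = \frac{2 J}{4 + t}$
$q{\left(P \right)} = - 3 P$
$125 q{\left(-7 \right)} + m{\left(-8,13 \right)} = 125 \left(\left(-3\right) \left(-7\right)\right) + 2 \cdot 13 \frac{1}{4 - 8} = 125 \cdot 21 + 2 \cdot 13 \frac{1}{-4} = 2625 + 2 \cdot 13 \left(- \frac{1}{4}\right) = 2625 - \frac{13}{2} = \frac{5237}{2}$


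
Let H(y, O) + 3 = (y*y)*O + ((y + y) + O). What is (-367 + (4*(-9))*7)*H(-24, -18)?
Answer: 6460503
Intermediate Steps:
H(y, O) = -3 + O + 2*y + O*y² (H(y, O) = -3 + ((y*y)*O + ((y + y) + O)) = -3 + (y²*O + (2*y + O)) = -3 + (O*y² + (O + 2*y)) = -3 + (O + 2*y + O*y²) = -3 + O + 2*y + O*y²)
(-367 + (4*(-9))*7)*H(-24, -18) = (-367 + (4*(-9))*7)*(-3 - 18 + 2*(-24) - 18*(-24)²) = (-367 - 36*7)*(-3 - 18 - 48 - 18*576) = (-367 - 252)*(-3 - 18 - 48 - 10368) = -619*(-10437) = 6460503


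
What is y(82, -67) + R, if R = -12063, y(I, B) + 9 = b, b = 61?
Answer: -12011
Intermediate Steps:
y(I, B) = 52 (y(I, B) = -9 + 61 = 52)
y(82, -67) + R = 52 - 12063 = -12011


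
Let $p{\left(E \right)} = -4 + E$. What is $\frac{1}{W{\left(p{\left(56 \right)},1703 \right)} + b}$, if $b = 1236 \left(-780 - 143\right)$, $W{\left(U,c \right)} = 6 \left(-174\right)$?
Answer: $- \frac{1}{1141872} \approx -8.7576 \cdot 10^{-7}$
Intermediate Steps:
$W{\left(U,c \right)} = -1044$
$b = -1140828$ ($b = 1236 \left(-923\right) = -1140828$)
$\frac{1}{W{\left(p{\left(56 \right)},1703 \right)} + b} = \frac{1}{-1044 - 1140828} = \frac{1}{-1141872} = - \frac{1}{1141872}$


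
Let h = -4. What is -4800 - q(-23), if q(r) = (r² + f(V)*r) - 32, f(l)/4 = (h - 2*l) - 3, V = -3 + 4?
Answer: -6125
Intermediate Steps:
V = 1
f(l) = -28 - 8*l (f(l) = 4*((-4 - 2*l) - 3) = 4*(-7 - 2*l) = -28 - 8*l)
q(r) = -32 + r² - 36*r (q(r) = (r² + (-28 - 8*1)*r) - 32 = (r² + (-28 - 8)*r) - 32 = (r² - 36*r) - 32 = -32 + r² - 36*r)
-4800 - q(-23) = -4800 - (-32 + (-23)² - 36*(-23)) = -4800 - (-32 + 529 + 828) = -4800 - 1*1325 = -4800 - 1325 = -6125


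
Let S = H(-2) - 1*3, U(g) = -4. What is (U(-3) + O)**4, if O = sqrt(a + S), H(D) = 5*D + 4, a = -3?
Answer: 16*(2 - I*sqrt(3))**4 ≈ -752.0 - 221.7*I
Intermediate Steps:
H(D) = 4 + 5*D
S = -9 (S = (4 + 5*(-2)) - 1*3 = (4 - 10) - 3 = -6 - 3 = -9)
O = 2*I*sqrt(3) (O = sqrt(-3 - 9) = sqrt(-12) = 2*I*sqrt(3) ≈ 3.4641*I)
(U(-3) + O)**4 = (-4 + 2*I*sqrt(3))**4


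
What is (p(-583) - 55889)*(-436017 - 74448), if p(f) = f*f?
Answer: -144972060000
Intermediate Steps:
p(f) = f**2
(p(-583) - 55889)*(-436017 - 74448) = ((-583)**2 - 55889)*(-436017 - 74448) = (339889 - 55889)*(-510465) = 284000*(-510465) = -144972060000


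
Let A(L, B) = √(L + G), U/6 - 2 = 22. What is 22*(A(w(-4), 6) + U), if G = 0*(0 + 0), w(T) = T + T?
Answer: 3168 + 44*I*√2 ≈ 3168.0 + 62.225*I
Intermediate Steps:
w(T) = 2*T
G = 0 (G = 0*0 = 0)
U = 144 (U = 12 + 6*22 = 12 + 132 = 144)
A(L, B) = √L (A(L, B) = √(L + 0) = √L)
22*(A(w(-4), 6) + U) = 22*(√(2*(-4)) + 144) = 22*(√(-8) + 144) = 22*(2*I*√2 + 144) = 22*(144 + 2*I*√2) = 3168 + 44*I*√2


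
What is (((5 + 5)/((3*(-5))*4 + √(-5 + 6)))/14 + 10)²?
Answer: 17015625/170569 ≈ 99.758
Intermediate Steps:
(((5 + 5)/((3*(-5))*4 + √(-5 + 6)))/14 + 10)² = ((10/(-15*4 + √1))*(1/14) + 10)² = ((10/(-60 + 1))*(1/14) + 10)² = ((10/(-59))*(1/14) + 10)² = ((10*(-1/59))*(1/14) + 10)² = (-10/59*1/14 + 10)² = (-5/413 + 10)² = (4125/413)² = 17015625/170569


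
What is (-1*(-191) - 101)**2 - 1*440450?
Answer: -432350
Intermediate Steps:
(-1*(-191) - 101)**2 - 1*440450 = (191 - 101)**2 - 440450 = 90**2 - 440450 = 8100 - 440450 = -432350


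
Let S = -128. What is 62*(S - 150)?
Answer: -17236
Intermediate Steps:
62*(S - 150) = 62*(-128 - 150) = 62*(-278) = -17236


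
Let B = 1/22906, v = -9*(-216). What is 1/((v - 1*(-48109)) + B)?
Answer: 22906/1146514019 ≈ 1.9979e-5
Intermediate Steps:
v = 1944
B = 1/22906 ≈ 4.3657e-5
1/((v - 1*(-48109)) + B) = 1/((1944 - 1*(-48109)) + 1/22906) = 1/((1944 + 48109) + 1/22906) = 1/(50053 + 1/22906) = 1/(1146514019/22906) = 22906/1146514019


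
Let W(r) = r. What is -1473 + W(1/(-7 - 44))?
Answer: -75124/51 ≈ -1473.0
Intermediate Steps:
-1473 + W(1/(-7 - 44)) = -1473 + 1/(-7 - 44) = -1473 + 1/(-51) = -1473 - 1/51 = -75124/51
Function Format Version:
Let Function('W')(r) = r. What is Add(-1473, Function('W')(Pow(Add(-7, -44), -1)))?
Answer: Rational(-75124, 51) ≈ -1473.0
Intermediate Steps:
Add(-1473, Function('W')(Pow(Add(-7, -44), -1))) = Add(-1473, Pow(Add(-7, -44), -1)) = Add(-1473, Pow(-51, -1)) = Add(-1473, Rational(-1, 51)) = Rational(-75124, 51)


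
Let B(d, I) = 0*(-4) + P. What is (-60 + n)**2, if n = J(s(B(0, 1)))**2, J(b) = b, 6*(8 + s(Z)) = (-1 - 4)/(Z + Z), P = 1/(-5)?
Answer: 12952801/20736 ≈ 624.65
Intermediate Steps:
P = -1/5 ≈ -0.20000
B(d, I) = -1/5 (B(d, I) = 0*(-4) - 1/5 = 0 - 1/5 = -1/5)
s(Z) = -8 - 5/(12*Z) (s(Z) = -8 + ((-1 - 4)/(Z + Z))/6 = -8 + (-5*1/(2*Z))/6 = -8 + (-5/(2*Z))/6 = -8 - 5/(12*Z))
n = 5041/144 (n = (-8 - 5/(12*(-1/5)))**2 = (-8 - 5/12*(-5))**2 = (-8 + 25/12)**2 = (-71/12)**2 = 5041/144 ≈ 35.007)
(-60 + n)**2 = (-60 + 5041/144)**2 = (-3599/144)**2 = 12952801/20736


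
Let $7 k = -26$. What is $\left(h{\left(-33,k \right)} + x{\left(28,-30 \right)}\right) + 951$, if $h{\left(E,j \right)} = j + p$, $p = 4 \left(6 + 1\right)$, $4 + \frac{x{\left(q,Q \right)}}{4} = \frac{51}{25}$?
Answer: $\frac{169303}{175} \approx 967.45$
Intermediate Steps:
$x{\left(q,Q \right)} = - \frac{196}{25}$ ($x{\left(q,Q \right)} = -16 + 4 \cdot \frac{51}{25} = -16 + \frac{204}{25} = - \frac{196}{25}$)
$p = 28$ ($p = 4 \cdot 7 = 28$)
$k = - \frac{26}{7}$ ($k = \frac{1}{7} \left(-26\right) = - \frac{26}{7} \approx -3.7143$)
$h{\left(E,j \right)} = 28 + j$ ($h{\left(E,j \right)} = j + 28 = 28 + j$)
$\left(h{\left(-33,k \right)} + x{\left(28,-30 \right)}\right) + 951 = \left(\left(28 - \frac{26}{7}\right) - \frac{196}{25}\right) + 951 = \left(\frac{170}{7} - \frac{196}{25}\right) + 951 = \frac{2878}{175} + 951 = \frac{169303}{175}$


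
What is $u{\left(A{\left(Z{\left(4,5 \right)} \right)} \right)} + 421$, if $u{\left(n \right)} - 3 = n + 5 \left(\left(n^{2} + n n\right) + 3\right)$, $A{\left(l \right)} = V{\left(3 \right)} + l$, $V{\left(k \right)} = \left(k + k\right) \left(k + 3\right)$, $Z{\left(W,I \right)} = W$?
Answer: $16479$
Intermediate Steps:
$V{\left(k \right)} = 2 k \left(3 + k\right)$
$A{\left(l \right)} = 36 + l$ ($A{\left(l \right)} = 2 \cdot 3 \left(3 + 3\right) + l = 2 \cdot 3 \cdot 6 + l = 36 + l$)
$u{\left(n \right)} = 18 + n + 10 n^{2}$ ($u{\left(n \right)} = 3 + \left(n + 5 \left(\left(n^{2} + n n\right) + 3\right)\right) = 3 + \left(n + 5 \left(\left(n^{2} + n^{2}\right) + 3\right)\right) = 3 + \left(n + 5 \left(2 n^{2} + 3\right)\right) = 3 + \left(n + 5 \left(3 + 2 n^{2}\right)\right) = 3 + \left(n + \left(15 + 10 n^{2}\right)\right) = 3 + \left(15 + n + 10 n^{2}\right) = 18 + n + 10 n^{2}$)
$u{\left(A{\left(Z{\left(4,5 \right)} \right)} \right)} + 421 = \left(18 + \left(36 + 4\right) + 10 \left(36 + 4\right)^{2}\right) + 421 = \left(18 + 40 + 10 \cdot 40^{2}\right) + 421 = \left(18 + 40 + 10 \cdot 1600\right) + 421 = \left(18 + 40 + 16000\right) + 421 = 16058 + 421 = 16479$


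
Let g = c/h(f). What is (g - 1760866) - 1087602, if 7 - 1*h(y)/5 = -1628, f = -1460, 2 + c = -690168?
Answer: -4657383214/1635 ≈ -2.8486e+6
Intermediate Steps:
c = -690170 (c = -2 - 690168 = -690170)
h(y) = 8175 (h(y) = 35 - 5*(-1628) = 35 + 8140 = 8175)
g = -138034/1635 (g = -690170/8175 = -690170*1/8175 = -138034/1635 ≈ -84.424)
(g - 1760866) - 1087602 = (-138034/1635 - 1760866) - 1087602 = -2879153944/1635 - 1087602 = -4657383214/1635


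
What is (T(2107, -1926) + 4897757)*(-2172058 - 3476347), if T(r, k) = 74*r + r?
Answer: -28557104327710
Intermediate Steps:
T(r, k) = 75*r
(T(2107, -1926) + 4897757)*(-2172058 - 3476347) = (75*2107 + 4897757)*(-2172058 - 3476347) = (158025 + 4897757)*(-5648405) = 5055782*(-5648405) = -28557104327710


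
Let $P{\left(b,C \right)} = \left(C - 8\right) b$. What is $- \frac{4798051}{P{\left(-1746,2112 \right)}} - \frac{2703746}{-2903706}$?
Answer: $\frac{441936435605}{197537183376} \approx 2.2372$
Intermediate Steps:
$P{\left(b,C \right)} = b \left(-8 + C\right)$ ($P{\left(b,C \right)} = \left(-8 + C\right) b = b \left(-8 + C\right)$)
$- \frac{4798051}{P{\left(-1746,2112 \right)}} - \frac{2703746}{-2903706} = - \frac{4798051}{\left(-1746\right) \left(-8 + 2112\right)} - \frac{2703746}{-2903706} = - \frac{4798051}{\left(-1746\right) 2104} - - \frac{1351873}{1451853} = - \frac{4798051}{-3673584} + \frac{1351873}{1451853} = \left(-4798051\right) \left(- \frac{1}{3673584}\right) + \frac{1351873}{1451853} = \frac{4798051}{3673584} + \frac{1351873}{1451853} = \frac{441936435605}{197537183376}$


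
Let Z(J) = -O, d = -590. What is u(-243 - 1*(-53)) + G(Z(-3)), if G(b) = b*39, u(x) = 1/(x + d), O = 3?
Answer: -91261/780 ≈ -117.00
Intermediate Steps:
u(x) = 1/(-590 + x) (u(x) = 1/(x - 590) = 1/(-590 + x))
Z(J) = -3 (Z(J) = -1*3 = -3)
G(b) = 39*b
u(-243 - 1*(-53)) + G(Z(-3)) = 1/(-590 + (-243 - 1*(-53))) + 39*(-3) = 1/(-590 + (-243 + 53)) - 117 = 1/(-590 - 190) - 117 = 1/(-780) - 117 = -1/780 - 117 = -91261/780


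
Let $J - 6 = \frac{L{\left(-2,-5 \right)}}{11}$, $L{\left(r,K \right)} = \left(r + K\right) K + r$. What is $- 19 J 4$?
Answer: $-684$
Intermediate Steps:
$L{\left(r,K \right)} = r + K \left(K + r\right)$ ($L{\left(r,K \right)} = \left(K + r\right) K + r = K \left(K + r\right) + r = r + K \left(K + r\right)$)
$J = 9$ ($J = 6 + \frac{-2 + \left(-5\right)^{2} - -10}{11} = 6 + \left(-2 + 25 + 10\right) \frac{1}{11} = 6 + 33 \cdot \frac{1}{11} = 6 + 3 = 9$)
$- 19 J 4 = \left(-19\right) 9 \cdot 4 = \left(-171\right) 4 = -684$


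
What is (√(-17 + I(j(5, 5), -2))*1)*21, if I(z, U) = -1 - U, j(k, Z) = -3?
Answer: 84*I ≈ 84.0*I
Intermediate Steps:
(√(-17 + I(j(5, 5), -2))*1)*21 = (√(-17 + (-1 - 1*(-2)))*1)*21 = (√(-17 + (-1 + 2))*1)*21 = (√(-17 + 1)*1)*21 = (√(-16)*1)*21 = ((4*I)*1)*21 = (4*I)*21 = 84*I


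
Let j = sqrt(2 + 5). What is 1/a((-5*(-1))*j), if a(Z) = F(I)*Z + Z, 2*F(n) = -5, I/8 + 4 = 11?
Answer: -2*sqrt(7)/105 ≈ -0.050395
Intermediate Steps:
I = 56 (I = -32 + 8*11 = -32 + 88 = 56)
j = sqrt(7) ≈ 2.6458
F(n) = -5/2 (F(n) = (1/2)*(-5) = -5/2)
a(Z) = -3*Z/2 (a(Z) = -5*Z/2 + Z = -3*Z/2)
1/a((-5*(-1))*j) = 1/(-3*(-5*(-1))*sqrt(7)/2) = 1/(-15*sqrt(7)/2) = -2*sqrt(7)/105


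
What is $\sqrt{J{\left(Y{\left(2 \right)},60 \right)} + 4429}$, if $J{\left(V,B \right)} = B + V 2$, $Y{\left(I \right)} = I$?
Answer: $\sqrt{4493} \approx 67.03$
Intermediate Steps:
$J{\left(V,B \right)} = B + 2 V$
$\sqrt{J{\left(Y{\left(2 \right)},60 \right)} + 4429} = \sqrt{\left(60 + 2 \cdot 2\right) + 4429} = \sqrt{\left(60 + 4\right) + 4429} = \sqrt{64 + 4429} = \sqrt{4493}$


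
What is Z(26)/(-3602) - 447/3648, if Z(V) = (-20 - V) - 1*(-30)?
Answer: -258621/2190016 ≈ -0.11809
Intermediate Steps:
Z(V) = 10 - V (Z(V) = (-20 - V) + 30 = 10 - V)
Z(26)/(-3602) - 447/3648 = (10 - 1*26)/(-3602) - 447/3648 = (10 - 26)*(-1/3602) - 447*1/3648 = -16*(-1/3602) - 149/1216 = 8/1801 - 149/1216 = -258621/2190016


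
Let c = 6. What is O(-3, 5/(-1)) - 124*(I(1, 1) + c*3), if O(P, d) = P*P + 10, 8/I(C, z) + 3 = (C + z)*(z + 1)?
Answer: -3205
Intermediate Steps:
I(C, z) = 8/(-3 + (1 + z)*(C + z)) (I(C, z) = 8/(-3 + (C + z)*(z + 1)) = 8/(-3 + (C + z)*(1 + z)) = 8/(-3 + (1 + z)*(C + z)))
O(P, d) = 10 + P² (O(P, d) = P² + 10 = 10 + P²)
O(-3, 5/(-1)) - 124*(I(1, 1) + c*3) = (10 + (-3)²) - 124*(8/(-3 + 1 + 1 + 1² + 1*1) + 6*3) = (10 + 9) - 124*(8/(-3 + 1 + 1 + 1 + 1) + 18) = 19 - 124*(8/1 + 18) = 19 - 124*(8*1 + 18) = 19 - 124*(8 + 18) = 19 - 124*26 = 19 - 3224 = -3205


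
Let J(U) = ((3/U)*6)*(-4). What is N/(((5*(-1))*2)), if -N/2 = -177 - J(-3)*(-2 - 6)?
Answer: 3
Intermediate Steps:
J(U) = -72/U (J(U) = (18/U)*(-4) = -72/U)
N = -30 (N = -2*(-177 - (-72/(-3))*(-2 - 6)) = -2*(-177 - (-72*(-⅓))*(-8)) = -2*(-177 - 24*(-8)) = -2*(-177 - 1*(-192)) = -2*(-177 + 192) = -2*15 = -30)
N/(((5*(-1))*2)) = -30/((5*(-1))*2) = -30/(-5*2) = -30/(-10) = -⅒*(-30) = 3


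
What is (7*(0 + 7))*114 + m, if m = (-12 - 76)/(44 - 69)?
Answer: 139738/25 ≈ 5589.5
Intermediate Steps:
m = 88/25 (m = -88/(-25) = -88*(-1/25) = 88/25 ≈ 3.5200)
(7*(0 + 7))*114 + m = (7*(0 + 7))*114 + 88/25 = (7*7)*114 + 88/25 = 49*114 + 88/25 = 5586 + 88/25 = 139738/25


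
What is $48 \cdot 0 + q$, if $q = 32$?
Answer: $32$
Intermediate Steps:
$48 \cdot 0 + q = 48 \cdot 0 + 32 = 0 + 32 = 32$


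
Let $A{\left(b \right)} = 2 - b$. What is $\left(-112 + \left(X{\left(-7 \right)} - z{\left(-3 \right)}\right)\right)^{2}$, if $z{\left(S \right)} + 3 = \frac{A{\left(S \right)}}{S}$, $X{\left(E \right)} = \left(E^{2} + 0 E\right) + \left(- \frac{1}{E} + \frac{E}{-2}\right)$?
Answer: $\frac{5276209}{1764} \approx 2991.0$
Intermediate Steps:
$X{\left(E \right)} = E^{2} - \frac{1}{E} - \frac{E}{2}$ ($X{\left(E \right)} = \left(E^{2} + 0\right) + \left(- \frac{1}{E} + E \left(- \frac{1}{2}\right)\right) = E^{2} - \left(\frac{1}{E} + \frac{E}{2}\right) = E^{2} - \frac{1}{E} - \frac{E}{2}$)
$z{\left(S \right)} = -3 + \frac{2 - S}{S}$
$\left(-112 + \left(X{\left(-7 \right)} - z{\left(-3 \right)}\right)\right)^{2} = \left(-112 - \left(- \frac{793}{14} - \frac{2}{3}\right)\right)^{2} = \left(-112 + \left(\left(49 - - \frac{1}{7} + \frac{7}{2}\right) - \left(-4 + 2 \left(- \frac{1}{3}\right)\right)\right)\right)^{2} = \left(-112 + \left(\left(49 + \frac{1}{7} + \frac{7}{2}\right) - \left(-4 - \frac{2}{3}\right)\right)\right)^{2} = \left(-112 + \left(\frac{737}{14} - - \frac{14}{3}\right)\right)^{2} = \left(-112 + \left(\frac{737}{14} + \frac{14}{3}\right)\right)^{2} = \left(-112 + \frac{2407}{42}\right)^{2} = \left(- \frac{2297}{42}\right)^{2} = \frac{5276209}{1764}$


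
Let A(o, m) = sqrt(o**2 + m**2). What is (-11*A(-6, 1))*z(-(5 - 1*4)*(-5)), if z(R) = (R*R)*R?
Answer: -1375*sqrt(37) ≈ -8363.8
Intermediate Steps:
A(o, m) = sqrt(m**2 + o**2)
z(R) = R**3 (z(R) = R**2*R = R**3)
(-11*A(-6, 1))*z(-(5 - 1*4)*(-5)) = (-11*sqrt(1**2 + (-6)**2))*(-(5 - 1*4)*(-5))**3 = (-11*sqrt(1 + 36))*(-(5 - 4)*(-5))**3 = (-11*sqrt(37))*(-1*1*(-5))**3 = (-11*sqrt(37))*(-1*(-5))**3 = -11*sqrt(37)*5**3 = -11*sqrt(37)*125 = -1375*sqrt(37)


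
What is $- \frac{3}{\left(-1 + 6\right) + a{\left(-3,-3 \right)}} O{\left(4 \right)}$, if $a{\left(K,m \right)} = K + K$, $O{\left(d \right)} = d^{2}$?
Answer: $48$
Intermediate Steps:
$a{\left(K,m \right)} = 2 K$
$- \frac{3}{\left(-1 + 6\right) + a{\left(-3,-3 \right)}} O{\left(4 \right)} = - \frac{3}{\left(-1 + 6\right) + 2 \left(-3\right)} 4^{2} = - \frac{3}{5 - 6} \cdot 16 = - \frac{3}{-1} \cdot 16 = \left(-3\right) \left(-1\right) 16 = 3 \cdot 16 = 48$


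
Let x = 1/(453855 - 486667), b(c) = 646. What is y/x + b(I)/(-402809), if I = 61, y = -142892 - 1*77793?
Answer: 2916786783461334/402809 ≈ 7.2411e+9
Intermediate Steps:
y = -220685 (y = -142892 - 77793 = -220685)
x = -1/32812 (x = 1/(-32812) = -1/32812 ≈ -3.0477e-5)
y/x + b(I)/(-402809) = -220685/(-1/32812) + 646/(-402809) = -220685*(-32812) + 646*(-1/402809) = 7241116220 - 646/402809 = 2916786783461334/402809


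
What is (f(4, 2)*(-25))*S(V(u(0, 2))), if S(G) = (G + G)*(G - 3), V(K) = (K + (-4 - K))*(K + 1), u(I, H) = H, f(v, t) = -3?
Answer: 27000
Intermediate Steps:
V(K) = -4 - 4*K (V(K) = -4*(1 + K) = -4 - 4*K)
S(G) = 2*G*(-3 + G) (S(G) = (2*G)*(-3 + G) = 2*G*(-3 + G))
(f(4, 2)*(-25))*S(V(u(0, 2))) = (-3*(-25))*(2*(-4 - 4*2)*(-3 + (-4 - 4*2))) = 75*(2*(-4 - 8)*(-3 + (-4 - 8))) = 75*(2*(-12)*(-3 - 12)) = 75*(2*(-12)*(-15)) = 75*360 = 27000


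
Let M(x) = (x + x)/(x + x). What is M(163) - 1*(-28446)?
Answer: 28447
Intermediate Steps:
M(x) = 1 (M(x) = (2*x)/((2*x)) = (2*x)*(1/(2*x)) = 1)
M(163) - 1*(-28446) = 1 - 1*(-28446) = 1 + 28446 = 28447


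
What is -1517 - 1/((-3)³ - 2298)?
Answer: -3527024/2325 ≈ -1517.0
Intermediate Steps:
-1517 - 1/((-3)³ - 2298) = -1517 - 1/(-27 - 2298) = -1517 - 1/(-2325) = -1517 - 1*(-1/2325) = -1517 + 1/2325 = -3527024/2325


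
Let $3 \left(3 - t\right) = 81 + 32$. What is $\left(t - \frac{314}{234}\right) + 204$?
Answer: $\frac{19655}{117} \approx 167.99$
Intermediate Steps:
$t = - \frac{104}{3}$ ($t = 3 - \frac{81 + 32}{3} = 3 - \frac{113}{3} = - \frac{104}{3} \approx -34.667$)
$\left(t - \frac{314}{234}\right) + 204 = \left(- \frac{104}{3} - \frac{314}{234}\right) + 204 = \left(- \frac{104}{3} - \frac{157}{117}\right) + 204 = - \frac{4213}{117} + 204 = \frac{19655}{117}$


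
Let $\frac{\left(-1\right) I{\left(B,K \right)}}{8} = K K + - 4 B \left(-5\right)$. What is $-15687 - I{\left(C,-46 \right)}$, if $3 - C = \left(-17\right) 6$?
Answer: $18041$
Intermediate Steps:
$C = 105$ ($C = 3 - \left(-17\right) 6 = 3 - -102 = 3 + 102 = 105$)
$I{\left(B,K \right)} = - 160 B - 8 K^{2}$ ($I{\left(B,K \right)} = - 8 \left(K K + - 4 B \left(-5\right)\right) = - 8 \left(K^{2} + 20 B\right) = - 160 B - 8 K^{2}$)
$-15687 - I{\left(C,-46 \right)} = -15687 - \left(\left(-160\right) 105 - 8 \left(-46\right)^{2}\right) = -15687 - \left(-16800 - 16928\right) = -15687 - -33728 = -15687 + 33728 = 18041$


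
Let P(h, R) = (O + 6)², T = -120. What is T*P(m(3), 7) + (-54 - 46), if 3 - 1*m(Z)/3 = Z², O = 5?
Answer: -14620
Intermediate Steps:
m(Z) = 9 - 3*Z²
P(h, R) = 121 (P(h, R) = (5 + 6)² = 11² = 121)
T*P(m(3), 7) + (-54 - 46) = -120*121 + (-54 - 46) = -14520 - 100 = -14620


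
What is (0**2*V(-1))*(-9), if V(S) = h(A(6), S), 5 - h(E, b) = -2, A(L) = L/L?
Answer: 0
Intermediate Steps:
A(L) = 1
h(E, b) = 7 (h(E, b) = 5 - 1*(-2) = 5 + 2 = 7)
V(S) = 7
(0**2*V(-1))*(-9) = (0**2*7)*(-9) = (0*7)*(-9) = 0*(-9) = 0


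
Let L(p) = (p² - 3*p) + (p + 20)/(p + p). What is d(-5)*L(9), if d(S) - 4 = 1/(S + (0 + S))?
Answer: 13013/60 ≈ 216.88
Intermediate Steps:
L(p) = p² - 3*p + (20 + p)/(2*p) (L(p) = (p² - 3*p) + (20 + p)/((2*p)) = (p² - 3*p) + (20 + p)*(1/(2*p)) = (p² - 3*p) + (20 + p)/(2*p) = p² - 3*p + (20 + p)/(2*p))
d(S) = 4 + 1/(2*S) (d(S) = 4 + 1/(S + (0 + S)) = 4 + 1/(S + S) = 4 + 1/(2*S))
d(-5)*L(9) = (4 + (½)/(-5))*(½ + 9² - 3*9 + 10/9) = (4 + (½)*(-⅕))*(½ + 81 - 27 + 10*(⅑)) = (4 - ⅒)*(½ + 81 - 27 + 10/9) = (39/10)*(1001/18) = 13013/60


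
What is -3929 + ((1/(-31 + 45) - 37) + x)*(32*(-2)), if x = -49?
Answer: 10993/7 ≈ 1570.4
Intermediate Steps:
-3929 + ((1/(-31 + 45) - 37) + x)*(32*(-2)) = -3929 + ((1/(-31 + 45) - 37) - 49)*(32*(-2)) = -3929 + ((1/14 - 37) - 49)*(-64) = -3929 + (-517/14 - 49)*(-64) = -3929 - 1203/14*(-64) = -3929 + 38496/7 = 10993/7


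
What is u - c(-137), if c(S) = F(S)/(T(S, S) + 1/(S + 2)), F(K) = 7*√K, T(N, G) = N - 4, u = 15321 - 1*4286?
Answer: 11035 + 945*I*√137/19036 ≈ 11035.0 + 0.58105*I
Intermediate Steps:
u = 11035 (u = 15321 - 4286 = 11035)
T(N, G) = -4 + N
c(S) = 7*√S/(-4 + S + 1/(2 + S)) (c(S) = (7*√S)/((-4 + S) + 1/(S + 2)) = (7*√S)/((-4 + S) + 1/(2 + S)) = (7*√S)/(-4 + S + 1/(2 + S)) = 7*√S/(-4 + S + 1/(2 + S)))
u - c(-137) = 11035 - 7*√(-137)*(2 - 137)/(-7 + (-137)² - 2*(-137)) = 11035 - 7*I*√137*(-135)/(-7 + 18769 + 274) = 11035 - 7*I*√137*(-135)/19036 = 11035 - (-945)*I*√137/19036 = 11035 + 945*I*√137/19036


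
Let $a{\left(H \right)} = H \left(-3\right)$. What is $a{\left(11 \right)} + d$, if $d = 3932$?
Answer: $3899$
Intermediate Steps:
$a{\left(H \right)} = - 3 H$
$a{\left(11 \right)} + d = \left(-3\right) 11 + 3932 = -33 + 3932 = 3899$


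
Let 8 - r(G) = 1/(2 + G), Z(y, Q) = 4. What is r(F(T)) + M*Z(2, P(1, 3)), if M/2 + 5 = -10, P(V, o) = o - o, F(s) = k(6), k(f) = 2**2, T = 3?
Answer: -673/6 ≈ -112.17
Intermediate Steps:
k(f) = 4
F(s) = 4
P(V, o) = 0
r(G) = 8 - 1/(2 + G)
M = -30 (M = -10 + 2*(-10) = -10 - 20 = -30)
r(F(T)) + M*Z(2, P(1, 3)) = (15 + 8*4)/(2 + 4) - 30*4 = (15 + 32)/6 - 120 = (1/6)*47 - 120 = 47/6 - 120 = -673/6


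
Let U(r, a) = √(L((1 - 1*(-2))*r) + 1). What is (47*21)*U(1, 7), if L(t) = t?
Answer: 1974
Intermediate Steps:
U(r, a) = √(1 + 3*r) (U(r, a) = √((1 - 1*(-2))*r + 1) = √((1 + 2)*r + 1) = √(3*r + 1) = √(1 + 3*r))
(47*21)*U(1, 7) = (47*21)*√(1 + 3*1) = 987*√(1 + 3) = 987*√4 = 987*2 = 1974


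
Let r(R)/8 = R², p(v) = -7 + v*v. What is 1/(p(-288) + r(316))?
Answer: 1/881785 ≈ 1.1341e-6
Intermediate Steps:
p(v) = -7 + v²
r(R) = 8*R²
1/(p(-288) + r(316)) = 1/((-7 + (-288)²) + 8*316²) = 1/((-7 + 82944) + 8*99856) = 1/(82937 + 798848) = 1/881785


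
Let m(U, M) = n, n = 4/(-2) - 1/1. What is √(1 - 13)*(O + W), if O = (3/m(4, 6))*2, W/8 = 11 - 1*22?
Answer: -180*I*√3 ≈ -311.77*I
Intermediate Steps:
n = -3 (n = 4*(-½) - 1*1 = -2 - 1 = -3)
m(U, M) = -3
W = -88 (W = 8*(11 - 1*22) = 8*(11 - 22) = 8*(-11) = -88)
O = -2 (O = (3/(-3))*2 = (3*(-⅓))*2 = -1*2 = -2)
√(1 - 13)*(O + W) = √(1 - 13)*(-2 - 88) = √(-12)*(-90) = (2*I*√3)*(-90) = -180*I*√3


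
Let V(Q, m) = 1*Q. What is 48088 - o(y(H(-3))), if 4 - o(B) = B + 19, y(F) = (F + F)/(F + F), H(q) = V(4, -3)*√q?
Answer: 48104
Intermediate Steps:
V(Q, m) = Q
H(q) = 4*√q
y(F) = 1 (y(F) = (2*F)/((2*F)) = (2*F)*(1/(2*F)) = 1)
o(B) = -15 - B (o(B) = 4 - (B + 19) = 4 - (19 + B) = 4 + (-19 - B) = -15 - B)
48088 - o(y(H(-3))) = 48088 - (-15 - 1*1) = 48088 - (-15 - 1) = 48088 - 1*(-16) = 48088 + 16 = 48104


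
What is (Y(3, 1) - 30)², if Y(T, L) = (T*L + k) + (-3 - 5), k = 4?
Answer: 961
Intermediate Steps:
Y(T, L) = -4 + L*T (Y(T, L) = (T*L + 4) + (-3 - 5) = (L*T + 4) - 8 = (4 + L*T) - 8 = -4 + L*T)
(Y(3, 1) - 30)² = ((-4 + 1*3) - 30)² = ((-4 + 3) - 30)² = (-1 - 30)² = (-31)² = 961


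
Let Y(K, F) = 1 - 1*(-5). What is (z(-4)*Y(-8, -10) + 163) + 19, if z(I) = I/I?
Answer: 188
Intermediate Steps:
z(I) = 1
Y(K, F) = 6 (Y(K, F) = 1 + 5 = 6)
(z(-4)*Y(-8, -10) + 163) + 19 = (1*6 + 163) + 19 = (6 + 163) + 19 = 169 + 19 = 188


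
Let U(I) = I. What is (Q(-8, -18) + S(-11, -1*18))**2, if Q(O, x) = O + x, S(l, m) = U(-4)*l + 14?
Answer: 1024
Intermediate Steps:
S(l, m) = 14 - 4*l (S(l, m) = -4*l + 14 = 14 - 4*l)
(Q(-8, -18) + S(-11, -1*18))**2 = ((-8 - 18) + (14 - 4*(-11)))**2 = (-26 + (14 + 44))**2 = (-26 + 58)**2 = 32**2 = 1024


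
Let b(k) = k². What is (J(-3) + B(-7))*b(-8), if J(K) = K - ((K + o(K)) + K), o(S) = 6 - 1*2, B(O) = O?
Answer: -512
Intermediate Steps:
o(S) = 4 (o(S) = 6 - 2 = 4)
J(K) = -4 - K (J(K) = K - ((K + 4) + K) = K - ((4 + K) + K) = K - (4 + 2*K) = K + (-4 - 2*K) = -4 - K)
(J(-3) + B(-7))*b(-8) = ((-4 - 1*(-3)) - 7)*(-8)² = ((-4 + 3) - 7)*64 = (-1 - 7)*64 = -8*64 = -512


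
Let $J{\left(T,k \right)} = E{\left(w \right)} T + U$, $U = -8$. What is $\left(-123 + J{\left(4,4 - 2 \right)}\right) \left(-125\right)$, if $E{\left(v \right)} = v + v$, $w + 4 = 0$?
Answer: $20375$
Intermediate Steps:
$w = -4$ ($w = -4 + 0 = -4$)
$E{\left(v \right)} = 2 v$
$J{\left(T,k \right)} = -8 - 8 T$ ($J{\left(T,k \right)} = 2 \left(-4\right) T - 8 = - 8 T - 8 = -8 - 8 T$)
$\left(-123 + J{\left(4,4 - 2 \right)}\right) \left(-125\right) = \left(-123 - 40\right) \left(-125\right) = \left(-163\right) \left(-125\right) = 20375$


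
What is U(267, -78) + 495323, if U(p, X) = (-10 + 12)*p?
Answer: 495857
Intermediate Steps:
U(p, X) = 2*p
U(267, -78) + 495323 = 2*267 + 495323 = 534 + 495323 = 495857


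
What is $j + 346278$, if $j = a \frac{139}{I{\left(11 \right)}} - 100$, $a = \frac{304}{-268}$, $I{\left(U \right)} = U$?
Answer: $\frac{255122622}{737} \approx 3.4616 \cdot 10^{5}$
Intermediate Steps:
$a = - \frac{76}{67}$ ($a = 304 \left(- \frac{1}{268}\right) = - \frac{76}{67} \approx -1.1343$)
$j = - \frac{84264}{737}$ ($j = - \frac{76 \cdot \frac{139}{11}}{67} - 100 = - \frac{76 \cdot 139 \cdot \frac{1}{11}}{67} - 100 = \left(- \frac{76}{67}\right) \frac{139}{11} - 100 = - \frac{10564}{737} - 100 = - \frac{84264}{737} \approx -114.33$)
$j + 346278 = - \frac{84264}{737} + 346278 = \frac{255122622}{737}$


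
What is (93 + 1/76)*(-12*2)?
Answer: -42414/19 ≈ -2232.3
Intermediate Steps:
(93 + 1/76)*(-12*2) = (93 + 1/76)*(-24) = (7069/76)*(-24) = -42414/19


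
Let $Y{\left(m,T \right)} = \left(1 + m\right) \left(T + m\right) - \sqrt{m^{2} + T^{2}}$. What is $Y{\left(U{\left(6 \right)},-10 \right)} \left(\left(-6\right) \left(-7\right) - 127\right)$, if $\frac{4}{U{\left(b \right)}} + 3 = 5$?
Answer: $2040 + 170 \sqrt{26} \approx 2906.8$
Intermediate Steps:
$U{\left(b \right)} = 2$ ($U{\left(b \right)} = \frac{4}{-3 + 5} = \frac{4}{2} = 4 \cdot \frac{1}{2} = 2$)
$Y{\left(m,T \right)} = - \sqrt{T^{2} + m^{2}} + \left(1 + m\right) \left(T + m\right)$ ($Y{\left(m,T \right)} = \left(1 + m\right) \left(T + m\right) - \sqrt{T^{2} + m^{2}} = - \sqrt{T^{2} + m^{2}} + \left(1 + m\right) \left(T + m\right)$)
$Y{\left(U{\left(6 \right)},-10 \right)} \left(\left(-6\right) \left(-7\right) - 127\right) = \left(-10 + 2 + 2^{2} - \sqrt{\left(-10\right)^{2} + 2^{2}} - 20\right) \left(\left(-6\right) \left(-7\right) - 127\right) = \left(-10 + 2 + 4 - \sqrt{100 + 4} - 20\right) \left(42 - 127\right) = \left(-10 + 2 + 4 - \sqrt{104} - 20\right) \left(-85\right) = \left(-10 + 2 + 4 - 2 \sqrt{26} - 20\right) \left(-85\right) = \left(-24 - 2 \sqrt{26}\right) \left(-85\right) = 2040 + 170 \sqrt{26}$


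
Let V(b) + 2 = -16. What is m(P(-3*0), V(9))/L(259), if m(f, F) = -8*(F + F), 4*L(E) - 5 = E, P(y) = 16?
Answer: 48/11 ≈ 4.3636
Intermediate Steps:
V(b) = -18 (V(b) = -2 - 16 = -18)
L(E) = 5/4 + E/4
m(f, F) = -16*F
m(P(-3*0), V(9))/L(259) = (-16*(-18))/(5/4 + (1/4)*259) = 288/(5/4 + 259/4) = 288/66 = 288*(1/66) = 48/11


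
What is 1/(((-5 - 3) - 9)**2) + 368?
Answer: 106353/289 ≈ 368.00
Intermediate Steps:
1/(((-5 - 3) - 9)**2) + 368 = 1/((-8 - 9)**2) + 368 = 1/((-17)**2) + 368 = 1/289 + 368 = 106353/289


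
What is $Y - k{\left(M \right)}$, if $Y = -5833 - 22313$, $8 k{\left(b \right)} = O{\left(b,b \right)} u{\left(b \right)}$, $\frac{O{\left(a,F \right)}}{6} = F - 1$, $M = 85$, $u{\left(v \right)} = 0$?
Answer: $-28146$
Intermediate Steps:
$O{\left(a,F \right)} = -6 + 6 F$ ($O{\left(a,F \right)} = 6 \left(F - 1\right) = 6 \left(-1 + F\right) = -6 + 6 F$)
$k{\left(b \right)} = 0$ ($k{\left(b \right)} = \frac{\left(-6 + 6 b\right) 0}{8} = \frac{1}{8} \cdot 0 = 0$)
$Y = -28146$ ($Y = -5833 - 22313 = -28146$)
$Y - k{\left(M \right)} = -28146 - 0 = -28146 + 0 = -28146$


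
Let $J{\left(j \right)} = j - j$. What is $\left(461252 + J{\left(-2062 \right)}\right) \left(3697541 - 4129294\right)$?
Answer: $-199146934756$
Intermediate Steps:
$J{\left(j \right)} = 0$
$\left(461252 + J{\left(-2062 \right)}\right) \left(3697541 - 4129294\right) = \left(461252 + 0\right) \left(3697541 - 4129294\right) = 461252 \left(-431753\right) = -199146934756$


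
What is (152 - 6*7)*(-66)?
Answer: -7260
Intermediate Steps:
(152 - 6*7)*(-66) = (152 - 42)*(-66) = 110*(-66) = -7260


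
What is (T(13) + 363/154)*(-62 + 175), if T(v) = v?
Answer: 24295/14 ≈ 1735.4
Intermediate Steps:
(T(13) + 363/154)*(-62 + 175) = (13 + 363/154)*(-62 + 175) = (13 + 363*(1/154))*113 = (13 + 33/14)*113 = (215/14)*113 = 24295/14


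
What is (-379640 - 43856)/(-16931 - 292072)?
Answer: 423496/309003 ≈ 1.3705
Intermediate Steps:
(-379640 - 43856)/(-16931 - 292072) = -423496/(-309003) = -423496*(-1/309003) = 423496/309003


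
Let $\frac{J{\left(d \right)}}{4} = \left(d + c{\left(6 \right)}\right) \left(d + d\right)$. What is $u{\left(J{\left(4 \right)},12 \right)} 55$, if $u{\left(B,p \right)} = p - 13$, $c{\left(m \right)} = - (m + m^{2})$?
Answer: $-55$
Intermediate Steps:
$c{\left(m \right)} = - m - m^{2}$
$J{\left(d \right)} = 8 d \left(-42 + d\right)$ ($J{\left(d \right)} = 4 \left(d - 6 \left(1 + 6\right)\right) \left(d + d\right) = 4 \left(d - 6 \cdot 7\right) 2 d = 4 \left(d - 42\right) 2 d = 4 \left(-42 + d\right) 2 d = 4 \cdot 2 d \left(-42 + d\right) = 8 d \left(-42 + d\right)$)
$u{\left(B,p \right)} = -13 + p$
$u{\left(J{\left(4 \right)},12 \right)} 55 = \left(-13 + 12\right) 55 = \left(-1\right) 55 = -55$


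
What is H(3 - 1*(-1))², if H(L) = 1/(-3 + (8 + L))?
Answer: 1/81 ≈ 0.012346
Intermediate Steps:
H(L) = 1/(5 + L)
H(3 - 1*(-1))² = (1/(5 + (3 - 1*(-1))))² = (1/(5 + (3 + 1)))² = (1/(5 + 4))² = (1/9)² = (⅑)² = 1/81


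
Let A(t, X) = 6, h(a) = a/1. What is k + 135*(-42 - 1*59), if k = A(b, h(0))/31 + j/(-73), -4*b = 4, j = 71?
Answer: -30857768/2263 ≈ -13636.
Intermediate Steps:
b = -1 (b = -1/4*4 = -1)
h(a) = a (h(a) = a*1 = a)
k = -1763/2263 (k = 6/31 + 71/(-73) = 6*(1/31) + 71*(-1/73) = 6/31 - 71/73 = -1763/2263 ≈ -0.77905)
k + 135*(-42 - 1*59) = -1763/2263 + 135*(-42 - 1*59) = -1763/2263 + 135*(-42 - 59) = -1763/2263 + 135*(-101) = -1763/2263 - 13635 = -30857768/2263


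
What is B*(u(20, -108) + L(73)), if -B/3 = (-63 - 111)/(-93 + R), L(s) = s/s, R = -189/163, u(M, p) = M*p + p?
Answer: 32148327/2558 ≈ 12568.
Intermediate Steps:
u(M, p) = p + M*p
R = -189/163 (R = -189*1/163 = -189/163 ≈ -1.1595)
L(s) = 1
B = -14181/2558 (B = -3*(-63 - 111)/(-93 - 189/163) = -(-522)/(-15348/163) = -(-522)*(-163)/15348 = -3*4727/2558 = -14181/2558 ≈ -5.5438)
B*(u(20, -108) + L(73)) = -14181*(-108*(1 + 20) + 1)/2558 = -14181*(-108*21 + 1)/2558 = -14181*(-2268 + 1)/2558 = -14181/2558*(-2267) = 32148327/2558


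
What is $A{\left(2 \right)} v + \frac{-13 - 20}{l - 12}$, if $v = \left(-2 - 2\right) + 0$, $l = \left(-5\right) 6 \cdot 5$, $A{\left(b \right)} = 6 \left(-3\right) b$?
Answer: $\frac{7787}{54} \approx 144.2$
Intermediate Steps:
$A{\left(b \right)} = - 18 b$
$l = -150$ ($l = \left(-30\right) 5 = -150$)
$v = -4$ ($v = -4 + 0 = -4$)
$A{\left(2 \right)} v + \frac{-13 - 20}{l - 12} = \left(-18\right) 2 \left(-4\right) + \frac{-13 - 20}{-150 - 12} = \left(-36\right) \left(-4\right) - \frac{33}{-162} = 144 - - \frac{11}{54} = 144 + \frac{11}{54} = \frac{7787}{54}$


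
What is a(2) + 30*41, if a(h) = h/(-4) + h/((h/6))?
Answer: 2471/2 ≈ 1235.5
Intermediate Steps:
a(h) = 6 - h/4 (a(h) = h*(-¼) + h/((h*(⅙))) = -h/4 + h/((h/6)) = -h/4 + h*(6/h) = -h/4 + 6 = 6 - h/4)
a(2) + 30*41 = (6 - ¼*2) + 30*41 = (6 - ½) + 1230 = 11/2 + 1230 = 2471/2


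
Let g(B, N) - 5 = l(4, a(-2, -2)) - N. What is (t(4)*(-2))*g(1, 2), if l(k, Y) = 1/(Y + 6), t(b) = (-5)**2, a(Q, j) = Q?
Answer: -325/2 ≈ -162.50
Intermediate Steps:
t(b) = 25
l(k, Y) = 1/(6 + Y)
g(B, N) = 21/4 - N (g(B, N) = 5 + (1/(6 - 2) - N) = 5 + (1/4 - N) = 21/4 - N)
(t(4)*(-2))*g(1, 2) = (25*(-2))*(21/4 - 1*2) = -50*(21/4 - 2) = -50*13/4 = -325/2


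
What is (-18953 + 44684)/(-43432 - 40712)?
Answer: -8577/28048 ≈ -0.30580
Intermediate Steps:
(-18953 + 44684)/(-43432 - 40712) = 25731/(-84144) = 25731*(-1/84144) = -8577/28048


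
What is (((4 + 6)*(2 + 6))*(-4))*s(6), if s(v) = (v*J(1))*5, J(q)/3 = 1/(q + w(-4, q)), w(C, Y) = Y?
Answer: -14400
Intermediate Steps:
J(q) = 3/(2*q) (J(q) = 3/(q + q) = 3/((2*q)) = 3*(1/(2*q)) = 3/(2*q))
s(v) = 15*v/2 (s(v) = (v*((3/2)/1))*5 = (v*((3/2)*1))*5 = (v*(3/2))*5 = (3*v/2)*5 = 15*v/2)
(((4 + 6)*(2 + 6))*(-4))*s(6) = (((4 + 6)*(2 + 6))*(-4))*((15/2)*6) = ((10*8)*(-4))*45 = (80*(-4))*45 = -320*45 = -14400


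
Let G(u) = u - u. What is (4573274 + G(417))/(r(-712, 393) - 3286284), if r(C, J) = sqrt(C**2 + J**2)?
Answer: -15029077173816/10799661867263 - 4573274*sqrt(661393)/10799661867263 ≈ -1.3920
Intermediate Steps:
G(u) = 0
(4573274 + G(417))/(r(-712, 393) - 3286284) = (4573274 + 0)/(sqrt((-712)**2 + 393**2) - 3286284) = 4573274/(sqrt(506944 + 154449) - 3286284) = 4573274/(sqrt(661393) - 3286284) = 4573274/(-3286284 + sqrt(661393))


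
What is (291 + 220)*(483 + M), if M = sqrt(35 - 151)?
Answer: 246813 + 1022*I*sqrt(29) ≈ 2.4681e+5 + 5503.6*I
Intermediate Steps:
M = 2*I*sqrt(29) (M = sqrt(-116) = 2*I*sqrt(29) ≈ 10.77*I)
(291 + 220)*(483 + M) = (291 + 220)*(483 + 2*I*sqrt(29)) = 511*(483 + 2*I*sqrt(29)) = 246813 + 1022*I*sqrt(29)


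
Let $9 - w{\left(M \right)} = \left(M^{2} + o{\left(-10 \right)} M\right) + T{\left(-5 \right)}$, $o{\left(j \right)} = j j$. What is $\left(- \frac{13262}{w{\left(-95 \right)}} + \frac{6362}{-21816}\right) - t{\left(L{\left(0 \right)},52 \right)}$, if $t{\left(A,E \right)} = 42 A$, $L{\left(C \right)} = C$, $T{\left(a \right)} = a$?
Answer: $- \frac{48739135}{1778004} \approx -27.412$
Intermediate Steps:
$o{\left(j \right)} = j^{2}$
$w{\left(M \right)} = 14 - M^{2} - 100 M$ ($w{\left(M \right)} = 9 - \left(\left(M^{2} + \left(-10\right)^{2} M\right) - 5\right) = 9 - \left(\left(M^{2} + 100 M\right) - 5\right) = 9 - \left(-5 + M^{2} + 100 M\right) = 14 - M^{2} - 100 M$)
$\left(- \frac{13262}{w{\left(-95 \right)}} + \frac{6362}{-21816}\right) - t{\left(L{\left(0 \right)},52 \right)} = \left(- \frac{13262}{14 - \left(-95\right)^{2} - -9500} + \frac{6362}{-21816}\right) - 42 \cdot 0 = \left(- \frac{13262}{14 - 9025 + 9500} + 6362 \left(- \frac{1}{21816}\right)\right) - 0 = \left(- \frac{13262}{14 - 9025 + 9500} - \frac{3181}{10908}\right) + 0 = \left(- \frac{13262}{489} - \frac{3181}{10908}\right) + 0 = - \frac{48739135}{1778004} + 0 = - \frac{48739135}{1778004}$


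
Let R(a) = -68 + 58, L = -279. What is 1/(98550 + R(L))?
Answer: 1/98540 ≈ 1.0148e-5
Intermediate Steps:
R(a) = -10
1/(98550 + R(L)) = 1/(98550 - 10) = 1/98540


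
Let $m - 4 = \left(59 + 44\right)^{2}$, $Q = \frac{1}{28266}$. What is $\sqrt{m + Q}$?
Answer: $\frac{\sqrt{8479434209694}}{28266} \approx 103.02$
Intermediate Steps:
$Q = \frac{1}{28266} \approx 3.5378 \cdot 10^{-5}$
$m = 10613$ ($m = 4 + \left(59 + 44\right)^{2} = 4 + 103^{2} = 4 + 10609 = 10613$)
$\sqrt{m + Q} = \sqrt{10613 + \frac{1}{28266}} = \sqrt{\frac{299987059}{28266}} = \frac{\sqrt{8479434209694}}{28266}$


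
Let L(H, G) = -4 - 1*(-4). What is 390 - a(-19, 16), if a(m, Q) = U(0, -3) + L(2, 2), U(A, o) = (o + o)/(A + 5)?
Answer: 1956/5 ≈ 391.20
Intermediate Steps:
U(A, o) = 2*o/(5 + A) (U(A, o) = (2*o)/(5 + A) = 2*o/(5 + A))
L(H, G) = 0 (L(H, G) = -4 + 4 = 0)
a(m, Q) = -6/5 (a(m, Q) = 2*(-3)/(5 + 0) + 0 = 2*(-3)/5 + 0 = 2*(-3)*(1/5) + 0 = -6/5 + 0 = -6/5)
390 - a(-19, 16) = 390 - 1*(-6/5) = 390 + 6/5 = 1956/5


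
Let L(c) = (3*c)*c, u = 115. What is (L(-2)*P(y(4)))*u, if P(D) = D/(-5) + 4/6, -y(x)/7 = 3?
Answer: 6716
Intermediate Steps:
L(c) = 3*c**2
y(x) = -21 (y(x) = -7*3 = -21)
P(D) = 2/3 - D/5 (P(D) = D*(-1/5) + 4*(1/6) = -D/5 + 2/3 = 2/3 - D/5)
(L(-2)*P(y(4)))*u = ((3*(-2)**2)*(2/3 - 1/5*(-21)))*115 = ((3*4)*(2/3 + 21/5))*115 = (12*(73/15))*115 = (292/5)*115 = 6716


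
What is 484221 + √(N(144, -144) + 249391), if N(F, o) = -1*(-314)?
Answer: 484221 + 3*√27745 ≈ 4.8472e+5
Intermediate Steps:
N(F, o) = 314
484221 + √(N(144, -144) + 249391) = 484221 + √(314 + 249391) = 484221 + √249705 = 484221 + 3*√27745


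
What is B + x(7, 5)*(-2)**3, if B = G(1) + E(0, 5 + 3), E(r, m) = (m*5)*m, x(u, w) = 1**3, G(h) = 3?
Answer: 315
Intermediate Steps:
x(u, w) = 1
E(r, m) = 5*m**2 (E(r, m) = (5*m)*m = 5*m**2)
B = 323 (B = 3 + 5*(5 + 3)**2 = 3 + 5*8**2 = 3 + 5*64 = 3 + 320 = 323)
B + x(7, 5)*(-2)**3 = 323 + 1*(-2)**3 = 323 + 1*(-8) = 323 - 8 = 315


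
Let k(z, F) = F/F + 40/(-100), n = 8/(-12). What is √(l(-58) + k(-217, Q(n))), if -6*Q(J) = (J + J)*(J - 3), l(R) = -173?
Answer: I*√4310/5 ≈ 13.13*I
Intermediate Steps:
n = -⅔ (n = 8*(-1/12) = -⅔ ≈ -0.66667)
Q(J) = -J*(-3 + J)/3 (Q(J) = -(J + J)*(J - 3)/6 = -2*J*(-3 + J)/6 = -J*(-3 + J)/3)
k(z, F) = ⅗ (k(z, F) = 1 + 40*(-1/100) = 1 - ⅖ = ⅗)
√(l(-58) + k(-217, Q(n))) = √(-173 + ⅗) = √(-862/5) = I*√4310/5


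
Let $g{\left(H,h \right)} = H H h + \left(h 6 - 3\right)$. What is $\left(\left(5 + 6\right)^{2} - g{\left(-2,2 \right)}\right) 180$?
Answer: $18720$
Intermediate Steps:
$g{\left(H,h \right)} = -3 + 6 h + h H^{2}$ ($g{\left(H,h \right)} = H^{2} h + \left(6 h - 3\right) = h H^{2} + \left(-3 + 6 h\right) = -3 + 6 h + h H^{2}$)
$\left(\left(5 + 6\right)^{2} - g{\left(-2,2 \right)}\right) 180 = \left(\left(5 + 6\right)^{2} - \left(-3 + 6 \cdot 2 + 2 \left(-2\right)^{2}\right)\right) 180 = \left(11^{2} - \left(-3 + 12 + 2 \cdot 4\right)\right) 180 = \left(121 - \left(-3 + 12 + 8\right)\right) 180 = \left(121 - 17\right) 180 = 104 \cdot 180 = 18720$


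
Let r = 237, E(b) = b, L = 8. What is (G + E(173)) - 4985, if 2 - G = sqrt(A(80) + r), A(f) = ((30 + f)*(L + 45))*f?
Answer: -4810 - sqrt(466637) ≈ -5493.1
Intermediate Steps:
A(f) = f*(1590 + 53*f) (A(f) = ((30 + f)*(8 + 45))*f = ((30 + f)*53)*f = (1590 + 53*f)*f = f*(1590 + 53*f))
G = 2 - sqrt(466637) (G = 2 - sqrt(53*80*(30 + 80) + 237) = 2 - sqrt(53*80*110 + 237) = 2 - sqrt(466400 + 237) = 2 - sqrt(466637) ≈ -681.11)
(G + E(173)) - 4985 = ((2 - sqrt(466637)) + 173) - 4985 = (175 - sqrt(466637)) - 4985 = -4810 - sqrt(466637)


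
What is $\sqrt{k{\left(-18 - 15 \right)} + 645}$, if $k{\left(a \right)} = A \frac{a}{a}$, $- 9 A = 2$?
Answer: $\frac{\sqrt{5803}}{3} \approx 25.392$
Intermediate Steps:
$A = - \frac{2}{9}$ ($A = \left(- \frac{1}{9}\right) 2 = - \frac{2}{9} \approx -0.22222$)
$k{\left(a \right)} = - \frac{2}{9}$ ($k{\left(a \right)} = - \frac{2 \frac{a}{a}}{9} = \left(- \frac{2}{9}\right) 1 = - \frac{2}{9}$)
$\sqrt{k{\left(-18 - 15 \right)} + 645} = \sqrt{- \frac{2}{9} + 645} = \sqrt{\frac{5803}{9}} = \frac{\sqrt{5803}}{3}$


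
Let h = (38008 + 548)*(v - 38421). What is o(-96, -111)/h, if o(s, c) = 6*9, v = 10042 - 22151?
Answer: -1/36078420 ≈ -2.7717e-8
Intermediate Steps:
v = -12109
h = -1948234680 (h = (38008 + 548)*(-12109 - 38421) = 38556*(-50530) = -1948234680)
o(s, c) = 54
o(-96, -111)/h = 54/(-1948234680) = 54*(-1/1948234680) = -1/36078420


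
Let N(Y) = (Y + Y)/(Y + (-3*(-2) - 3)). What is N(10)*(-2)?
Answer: -40/13 ≈ -3.0769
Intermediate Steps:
N(Y) = 2*Y/(3 + Y) (N(Y) = (2*Y)/(Y + (6 - 3)) = (2*Y)/(Y + 3) = (2*Y)/(3 + Y) = 2*Y/(3 + Y))
N(10)*(-2) = (2*10/(3 + 10))*(-2) = (2*10/13)*(-2) = (2*10*(1/13))*(-2) = (20/13)*(-2) = -40/13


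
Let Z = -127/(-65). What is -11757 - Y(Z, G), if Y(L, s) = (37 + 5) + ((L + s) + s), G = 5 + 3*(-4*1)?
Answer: -766152/65 ≈ -11787.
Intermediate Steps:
Z = 127/65 (Z = -127*(-1/65) = 127/65 ≈ 1.9538)
G = -7 (G = 5 + 3*(-4) = 5 - 12 = -7)
Y(L, s) = 42 + L + 2*s (Y(L, s) = 42 + (L + 2*s) = 42 + L + 2*s)
-11757 - Y(Z, G) = -11757 - (42 + 127/65 + 2*(-7)) = -11757 - (42 + 127/65 - 14) = -11757 - 1*1947/65 = -11757 - 1947/65 = -766152/65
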